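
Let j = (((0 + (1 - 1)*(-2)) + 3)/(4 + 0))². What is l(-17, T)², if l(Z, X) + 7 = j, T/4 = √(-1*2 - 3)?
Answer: 10609/256 ≈ 41.441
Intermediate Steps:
T = 4*I*√5 (T = 4*√(-1*2 - 3) = 4*√(-2 - 3) = 4*√(-5) = 4*(I*√5) = 4*I*√5 ≈ 8.9443*I)
j = 9/16 (j = (((0 + 0*(-2)) + 3)/4)² = (((0 + 0) + 3)*(¼))² = ((0 + 3)*(¼))² = (3*(¼))² = (¾)² = 9/16 ≈ 0.56250)
l(Z, X) = -103/16 (l(Z, X) = -7 + 9/16 = -103/16)
l(-17, T)² = (-103/16)² = 10609/256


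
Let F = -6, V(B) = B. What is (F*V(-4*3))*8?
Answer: 576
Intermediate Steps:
(F*V(-4*3))*8 = -(-24)*3*8 = -6*(-12)*8 = 72*8 = 576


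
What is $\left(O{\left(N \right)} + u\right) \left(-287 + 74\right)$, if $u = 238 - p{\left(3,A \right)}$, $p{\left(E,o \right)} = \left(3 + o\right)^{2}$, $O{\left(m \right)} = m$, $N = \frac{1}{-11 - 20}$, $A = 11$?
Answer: $- \frac{277113}{31} \approx -8939.1$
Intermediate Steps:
$N = - \frac{1}{31}$ ($N = \frac{1}{-31} = - \frac{1}{31} \approx -0.032258$)
$u = 42$ ($u = 238 - \left(3 + 11\right)^{2} = 238 - 14^{2} = 238 - 196 = 42$)
$\left(O{\left(N \right)} + u\right) \left(-287 + 74\right) = \left(- \frac{1}{31} + 42\right) \left(-287 + 74\right) = \frac{1301}{31} \left(-213\right) = - \frac{277113}{31}$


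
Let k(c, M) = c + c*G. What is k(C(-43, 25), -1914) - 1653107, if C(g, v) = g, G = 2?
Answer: -1653236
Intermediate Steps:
k(c, M) = 3*c (k(c, M) = c + c*2 = c + 2*c = 3*c)
k(C(-43, 25), -1914) - 1653107 = 3*(-43) - 1653107 = -129 - 1653107 = -1653236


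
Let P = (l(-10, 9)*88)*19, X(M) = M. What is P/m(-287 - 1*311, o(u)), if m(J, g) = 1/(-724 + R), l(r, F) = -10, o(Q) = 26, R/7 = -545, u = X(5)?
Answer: 75892080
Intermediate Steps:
u = 5
R = -3815 (R = 7*(-545) = -3815)
m(J, g) = -1/4539 (m(J, g) = 1/(-724 - 3815) = 1/(-4539) = -1/4539)
P = -16720 (P = -10*88*19 = -880*19 = -16720)
P/m(-287 - 1*311, o(u)) = -16720/(-1/4539) = -16720*(-4539) = 75892080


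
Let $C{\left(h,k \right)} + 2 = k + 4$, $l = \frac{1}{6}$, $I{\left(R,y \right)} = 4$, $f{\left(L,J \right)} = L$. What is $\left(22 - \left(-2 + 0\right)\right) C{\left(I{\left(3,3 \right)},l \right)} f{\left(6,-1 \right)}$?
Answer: $312$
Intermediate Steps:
$l = \frac{1}{6} \approx 0.16667$
$C{\left(h,k \right)} = 2 + k$ ($C{\left(h,k \right)} = -2 + \left(k + 4\right) = -2 + \left(4 + k\right) = 2 + k$)
$\left(22 - \left(-2 + 0\right)\right) C{\left(I{\left(3,3 \right)},l \right)} f{\left(6,-1 \right)} = \left(22 - \left(-2 + 0\right)\right) \left(2 + \frac{1}{6}\right) 6 = \left(22 - -2\right) \frac{13}{6} \cdot 6 = \left(22 + 2\right) \frac{13}{6} \cdot 6 = 24 \cdot \frac{13}{6} \cdot 6 = 52 \cdot 6 = 312$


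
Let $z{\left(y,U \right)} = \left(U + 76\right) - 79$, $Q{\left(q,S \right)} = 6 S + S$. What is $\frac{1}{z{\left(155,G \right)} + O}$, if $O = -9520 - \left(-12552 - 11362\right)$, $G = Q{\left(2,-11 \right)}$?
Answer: $\frac{1}{14314} \approx 6.9862 \cdot 10^{-5}$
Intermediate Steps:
$Q{\left(q,S \right)} = 7 S$
$G = -77$ ($G = 7 \left(-11\right) = -77$)
$z{\left(y,U \right)} = -3 + U$ ($z{\left(y,U \right)} = \left(76 + U\right) - 79 = -3 + U$)
$O = 14394$ ($O = -9520 - -23914 = -9520 + 23914 = 14394$)
$\frac{1}{z{\left(155,G \right)} + O} = \frac{1}{\left(-3 - 77\right) + 14394} = \frac{1}{-80 + 14394} = \frac{1}{14314}$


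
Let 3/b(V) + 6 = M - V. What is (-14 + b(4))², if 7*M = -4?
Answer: 1117249/5476 ≈ 204.03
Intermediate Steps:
M = -4/7 (M = (⅐)*(-4) = -4/7 ≈ -0.57143)
b(V) = 3/(-46/7 - V) (b(V) = 3/(-6 + (-4/7 - V)) = 3/(-46/7 - V))
(-14 + b(4))² = (-14 - 21/(46 + 7*4))² = (-14 - 21/(46 + 28))² = (-14 - 21/74)² = (-1057/74)² = 1117249/5476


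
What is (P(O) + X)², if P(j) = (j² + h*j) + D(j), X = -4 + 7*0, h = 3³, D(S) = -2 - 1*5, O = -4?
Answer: 10609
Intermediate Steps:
D(S) = -7 (D(S) = -2 - 5 = -7)
h = 27
X = -4 (X = -4 + 0 = -4)
P(j) = -7 + j² + 27*j (P(j) = (j² + 27*j) - 7 = -7 + j² + 27*j)
(P(O) + X)² = ((-7 + (-4)² + 27*(-4)) - 4)² = ((-7 + 16 - 108) - 4)² = (-99 - 4)² = (-103)² = 10609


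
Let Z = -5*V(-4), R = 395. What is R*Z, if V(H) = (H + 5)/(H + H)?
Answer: 1975/8 ≈ 246.88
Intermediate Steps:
V(H) = (5 + H)/(2*H) (V(H) = (5 + H)/((2*H)) = (5 + H)*(1/(2*H)) = (5 + H)/(2*H))
Z = 5/8 (Z = -5*(5 - 4)/(2*(-4)) = -5*(-1)/(2*4) = -5*(-⅛) = 5/8 ≈ 0.62500)
R*Z = 395*(5/8) = 1975/8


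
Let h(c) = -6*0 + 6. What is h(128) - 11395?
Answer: -11389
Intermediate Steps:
h(c) = 6 (h(c) = 0 + 6 = 6)
h(128) - 11395 = 6 - 11395 = -11389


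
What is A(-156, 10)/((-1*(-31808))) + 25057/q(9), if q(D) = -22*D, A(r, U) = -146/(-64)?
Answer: -12752201669/100767744 ≈ -126.55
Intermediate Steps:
A(r, U) = 73/32 (A(r, U) = -146*(-1/64) = 73/32)
A(-156, 10)/((-1*(-31808))) + 25057/q(9) = 73/(32*((-1*(-31808)))) + 25057/((-22*9)) = (73/32)/31808 + 25057/(-198) = (73/32)*(1/31808) + 25057*(-1/198) = 73/1017856 - 25057/198 = -12752201669/100767744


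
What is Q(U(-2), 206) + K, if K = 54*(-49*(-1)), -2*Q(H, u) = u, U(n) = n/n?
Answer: 2543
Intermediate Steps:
U(n) = 1
Q(H, u) = -u/2
K = 2646 (K = 54*49 = 2646)
Q(U(-2), 206) + K = -1/2*206 + 2646 = -103 + 2646 = 2543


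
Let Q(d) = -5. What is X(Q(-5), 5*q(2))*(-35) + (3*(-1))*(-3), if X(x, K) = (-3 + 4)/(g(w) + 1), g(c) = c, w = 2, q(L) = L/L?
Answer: -8/3 ≈ -2.6667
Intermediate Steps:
q(L) = 1
X(x, K) = ⅓ (X(x, K) = (-3 + 4)/(2 + 1) = 1/3 = 1*(⅓) = ⅓)
X(Q(-5), 5*q(2))*(-35) + (3*(-1))*(-3) = (⅓)*(-35) + (3*(-1))*(-3) = -35/3 - 3*(-3) = -35/3 + 9 = -8/3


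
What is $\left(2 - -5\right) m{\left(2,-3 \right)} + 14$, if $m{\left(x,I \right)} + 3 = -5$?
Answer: $-42$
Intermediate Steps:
$m{\left(x,I \right)} = -8$ ($m{\left(x,I \right)} = -3 - 5 = -8$)
$\left(2 - -5\right) m{\left(2,-3 \right)} + 14 = \left(2 - -5\right) \left(-8\right) + 14 = \left(2 + 5\right) \left(-8\right) + 14 = 7 \left(-8\right) + 14 = -56 + 14 = -42$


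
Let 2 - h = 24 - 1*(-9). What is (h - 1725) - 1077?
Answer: -2833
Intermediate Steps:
h = -31 (h = 2 - (24 - 1*(-9)) = 2 - (24 + 9) = 2 - 1*33 = 2 - 33 = -31)
(h - 1725) - 1077 = (-31 - 1725) - 1077 = -1756 - 1077 = -2833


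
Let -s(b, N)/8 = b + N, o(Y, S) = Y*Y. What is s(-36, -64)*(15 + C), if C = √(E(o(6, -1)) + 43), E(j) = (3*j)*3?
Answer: 12000 + 800*√367 ≈ 27326.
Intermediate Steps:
o(Y, S) = Y²
E(j) = 9*j
s(b, N) = -8*N - 8*b (s(b, N) = -8*(b + N) = -8*(N + b) = -8*N - 8*b)
C = √367 (C = √(9*6² + 43) = √(9*36 + 43) = √(324 + 43) = √367 ≈ 19.157)
s(-36, -64)*(15 + C) = (-8*(-64) - 8*(-36))*(15 + √367) = (512 + 288)*(15 + √367) = 800*(15 + √367) = 12000 + 800*√367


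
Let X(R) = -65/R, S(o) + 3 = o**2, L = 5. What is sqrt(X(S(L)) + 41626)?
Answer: sqrt(20145554)/22 ≈ 204.02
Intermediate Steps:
S(o) = -3 + o**2
sqrt(X(S(L)) + 41626) = sqrt(-65/(-3 + 5**2) + 41626) = sqrt(-65/(-3 + 25) + 41626) = sqrt(-65/22 + 41626) = sqrt(915707/22) = sqrt(20145554)/22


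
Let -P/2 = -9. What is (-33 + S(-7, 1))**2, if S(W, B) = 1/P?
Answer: 351649/324 ≈ 1085.3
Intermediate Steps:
P = 18 (P = -2*(-9) = 18)
S(W, B) = 1/18
(-33 + S(-7, 1))**2 = (-33 + 1/18)**2 = (-593/18)**2 = 351649/324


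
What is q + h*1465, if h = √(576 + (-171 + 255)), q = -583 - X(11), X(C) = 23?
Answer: -606 + 2930*√165 ≈ 37031.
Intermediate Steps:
q = -606 (q = -583 - 1*23 = -583 - 23 = -606)
h = 2*√165 (h = √(576 + 84) = √660 = 2*√165 ≈ 25.690)
q + h*1465 = -606 + (2*√165)*1465 = -606 + 2930*√165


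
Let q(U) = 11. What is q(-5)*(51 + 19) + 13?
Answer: 783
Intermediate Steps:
q(-5)*(51 + 19) + 13 = 11*(51 + 19) + 13 = 11*70 + 13 = 770 + 13 = 783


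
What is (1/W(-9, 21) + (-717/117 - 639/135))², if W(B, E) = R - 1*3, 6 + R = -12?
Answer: 221741881/1863225 ≈ 119.01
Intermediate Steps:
R = -18 (R = -6 - 12 = -18)
W(B, E) = -21 (W(B, E) = -18 - 1*3 = -18 - 3 = -21)
(1/W(-9, 21) + (-717/117 - 639/135))² = (1/(-21) + (-717/117 - 639/135))² = (-1/21 + (-717*1/117 - 639*1/135))² = (-1/21 + (-239/39 - 71/15))² = (-1/21 - 706/65)² = (-14891/1365)² = 221741881/1863225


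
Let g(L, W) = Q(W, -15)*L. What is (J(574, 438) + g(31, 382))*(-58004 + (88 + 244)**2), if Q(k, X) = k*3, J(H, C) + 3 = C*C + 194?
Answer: 11883235420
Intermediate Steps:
J(H, C) = 191 + C**2 (J(H, C) = -3 + (C*C + 194) = -3 + (C**2 + 194) = -3 + (194 + C**2) = 191 + C**2)
Q(k, X) = 3*k
g(L, W) = 3*L*W (g(L, W) = (3*W)*L = 3*L*W)
(J(574, 438) + g(31, 382))*(-58004 + (88 + 244)**2) = ((191 + 438**2) + 3*31*382)*(-58004 + (88 + 244)**2) = ((191 + 191844) + 35526)*(-58004 + 332**2) = (192035 + 35526)*(-58004 + 110224) = 227561*52220 = 11883235420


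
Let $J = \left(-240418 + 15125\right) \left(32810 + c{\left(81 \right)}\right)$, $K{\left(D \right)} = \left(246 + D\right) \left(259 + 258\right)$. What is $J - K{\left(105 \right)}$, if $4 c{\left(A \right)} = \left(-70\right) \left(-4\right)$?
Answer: $-7407815307$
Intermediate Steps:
$K{\left(D \right)} = 127182 + 517 D$ ($K{\left(D \right)} = \left(246 + D\right) 517 = 127182 + 517 D$)
$c{\left(A \right)} = 70$ ($c{\left(A \right)} = \frac{\left(-70\right) \left(-4\right)}{4} = \frac{1}{4} \cdot 280 = 70$)
$J = -7407633840$ ($J = \left(-240418 + 15125\right) \left(32810 + 70\right) = \left(-225293\right) 32880 = -7407633840$)
$J - K{\left(105 \right)} = -7407633840 - \left(127182 + 517 \cdot 105\right) = -7407633840 - \left(127182 + 54285\right) = -7407633840 - 181467 = -7407815307$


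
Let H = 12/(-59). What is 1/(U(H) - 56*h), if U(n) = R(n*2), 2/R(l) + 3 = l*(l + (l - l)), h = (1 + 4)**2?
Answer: -9867/13820762 ≈ -0.00071393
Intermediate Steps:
H = -12/59 (H = 12*(-1/59) = -12/59 ≈ -0.20339)
h = 25 (h = 5**2 = 25)
R(l) = 2/(-3 + l**2) (R(l) = 2/(-3 + l*(l + (l - l))) = 2/(-3 + l*(l + 0)) = 2/(-3 + l*l) = 2/(-3 + l**2))
U(n) = 2/(-3 + 4*n**2) (U(n) = 2/(-3 + (n*2)**2) = 2/(-3 + (2*n)**2) = 2/(-3 + 4*n**2))
1/(U(H) - 56*h) = 1/(2/(-3 + 4*(-12/59)**2) - 56*25) = 1/(2/(-3 + 4*(144/3481)) - 1400) = 1/(2/(-3 + 576/3481) - 1400) = 1/(2/(-9867/3481) - 1400) = 1/(2*(-3481/9867) - 1400) = 1/(-6962/9867 - 1400) = 1/(-13820762/9867) = -9867/13820762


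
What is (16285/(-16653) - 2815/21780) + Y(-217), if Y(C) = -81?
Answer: -1985363669/24180156 ≈ -82.107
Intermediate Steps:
(16285/(-16653) - 2815/21780) + Y(-217) = (16285/(-16653) - 2815/21780) - 81 = (16285*(-1/16653) - 2815*1/21780) - 81 = (-16285/16653 - 563/4356) - 81 = -26771033/24180156 - 81 = -1985363669/24180156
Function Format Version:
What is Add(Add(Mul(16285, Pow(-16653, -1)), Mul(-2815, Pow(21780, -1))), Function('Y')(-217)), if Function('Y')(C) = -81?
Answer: Rational(-1985363669, 24180156) ≈ -82.107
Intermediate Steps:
Add(Add(Mul(16285, Pow(-16653, -1)), Mul(-2815, Pow(21780, -1))), Function('Y')(-217)) = Add(Add(Mul(16285, Pow(-16653, -1)), Mul(-2815, Pow(21780, -1))), -81) = Add(Add(Mul(16285, Rational(-1, 16653)), Mul(-2815, Rational(1, 21780))), -81) = Add(Add(Rational(-16285, 16653), Rational(-563, 4356)), -81) = Add(Rational(-26771033, 24180156), -81) = Rational(-1985363669, 24180156)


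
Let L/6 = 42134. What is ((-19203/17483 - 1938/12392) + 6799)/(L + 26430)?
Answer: 736363494917/30247930344312 ≈ 0.024344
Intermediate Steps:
L = 252804 (L = 6*42134 = 252804)
((-19203/17483 - 1938/12392) + 6799)/(L + 26430) = ((-19203/17483 - 1938/12392) + 6799)/(252804 + 26430) = ((-19203*1/17483 - 1938*1/12392) + 6799)/279234 = ((-19203/17483 - 969/6196) + 6799)*(1/279234) = (-135922815/108324668 + 6799)*(1/279234) = (736363494917/108324668)*(1/279234) = 736363494917/30247930344312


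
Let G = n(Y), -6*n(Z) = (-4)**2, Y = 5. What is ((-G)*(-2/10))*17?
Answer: -136/15 ≈ -9.0667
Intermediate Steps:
n(Z) = -8/3 (n(Z) = -1/6*(-4)**2 = -1/6*16 = -8/3)
G = -8/3 ≈ -2.6667
((-G)*(-2/10))*17 = ((-1*(-8/3))*(-2/10))*17 = (8*(-2*1/10)/3)*17 = ((8/3)*(-1/5))*17 = -8/15*17 = -136/15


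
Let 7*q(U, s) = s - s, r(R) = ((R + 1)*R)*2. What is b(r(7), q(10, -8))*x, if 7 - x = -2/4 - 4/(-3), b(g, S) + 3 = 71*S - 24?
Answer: -333/2 ≈ -166.50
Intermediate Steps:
r(R) = 2*R*(1 + R) (r(R) = ((1 + R)*R)*2 = (R*(1 + R))*2 = 2*R*(1 + R))
q(U, s) = 0 (q(U, s) = (s - s)/7 = (⅐)*0 = 0)
b(g, S) = -27 + 71*S (b(g, S) = -3 + (71*S - 24) = -3 + (-24 + 71*S) = -27 + 71*S)
x = 37/6 (x = 7 - (-2/4 - 4/(-3)) = 7 - (-2*¼ - 4*(-⅓)) = 7 - (-½ + 4/3) = 7 - 1*⅚ = 7 - ⅚ = 37/6 ≈ 6.1667)
b(r(7), q(10, -8))*x = (-27 + 71*0)*(37/6) = (-27 + 0)*(37/6) = -27*37/6 = -333/2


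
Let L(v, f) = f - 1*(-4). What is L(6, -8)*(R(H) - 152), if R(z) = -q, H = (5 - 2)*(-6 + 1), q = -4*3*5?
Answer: 368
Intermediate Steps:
L(v, f) = 4 + f (L(v, f) = f + 4 = 4 + f)
q = -60 (q = -12*5 = -60)
H = -15 (H = 3*(-5) = -15)
R(z) = 60 (R(z) = -1*(-60) = 60)
L(6, -8)*(R(H) - 152) = (4 - 8)*(60 - 152) = -4*(-92) = 368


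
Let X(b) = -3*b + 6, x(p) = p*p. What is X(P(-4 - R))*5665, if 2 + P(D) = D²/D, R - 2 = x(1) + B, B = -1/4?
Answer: 730785/4 ≈ 1.8270e+5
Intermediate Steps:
x(p) = p²
B = -¼ (B = -1*¼ = -¼ ≈ -0.25000)
R = 11/4 (R = 2 + (1² - ¼) = 2 + (1 - ¼) = 2 + ¾ = 11/4 ≈ 2.7500)
P(D) = -2 + D (P(D) = -2 + D²/D = -2 + D)
X(b) = 6 - 3*b
X(P(-4 - R))*5665 = (6 - 3*(-2 + (-4 - 1*11/4)))*5665 = (6 - 3*(-2 + (-4 - 11/4)))*5665 = (6 - 3*(-2 - 27/4))*5665 = (6 - 3*(-35/4))*5665 = (6 + 105/4)*5665 = (129/4)*5665 = 730785/4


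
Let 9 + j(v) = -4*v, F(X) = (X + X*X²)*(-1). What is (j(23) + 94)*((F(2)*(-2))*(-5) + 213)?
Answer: -791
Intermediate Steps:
F(X) = -X - X³ (F(X) = (X + X³)*(-1) = -X - X³)
j(v) = -9 - 4*v
(j(23) + 94)*((F(2)*(-2))*(-5) + 213) = ((-9 - 4*23) + 94)*(((-1*2 - 1*2³)*(-2))*(-5) + 213) = ((-9 - 92) + 94)*(((-2 - 1*8)*(-2))*(-5) + 213) = (-101 + 94)*(((-2 - 8)*(-2))*(-5) + 213) = -7*(-10*(-2)*(-5) + 213) = -7*(20*(-5) + 213) = -7*(-100 + 213) = -7*113 = -791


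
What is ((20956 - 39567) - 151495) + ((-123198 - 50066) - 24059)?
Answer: -367429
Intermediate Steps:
((20956 - 39567) - 151495) + ((-123198 - 50066) - 24059) = (-18611 - 151495) + (-173264 - 24059) = -170106 - 197323 = -367429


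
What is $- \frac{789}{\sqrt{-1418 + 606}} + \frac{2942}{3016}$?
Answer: $\frac{1471}{1508} + \frac{789 i \sqrt{203}}{406} \approx 0.97546 + 27.688 i$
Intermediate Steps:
$- \frac{789}{\sqrt{-1418 + 606}} + \frac{2942}{3016} = - \frac{789}{\sqrt{-812}} + 2942 \cdot \frac{1}{3016} = - \frac{789}{2 i \sqrt{203}} + \frac{1471}{1508} = - 789 \left(- \frac{i \sqrt{203}}{406}\right) + \frac{1471}{1508} = \frac{789 i \sqrt{203}}{406} + \frac{1471}{1508} = \frac{1471}{1508} + \frac{789 i \sqrt{203}}{406}$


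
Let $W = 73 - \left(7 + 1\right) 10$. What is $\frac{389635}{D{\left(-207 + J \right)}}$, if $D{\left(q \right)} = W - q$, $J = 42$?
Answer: $\frac{389635}{158} \approx 2466.0$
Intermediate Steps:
$W = -7$ ($W = 73 - 8 \cdot 10 = 73 - 80 = -7$)
$D{\left(q \right)} = -7 - q$
$\frac{389635}{D{\left(-207 + J \right)}} = \frac{389635}{-7 - \left(-207 + 42\right)} = \frac{389635}{-7 - -165} = \frac{389635}{-7 + 165} = \frac{389635}{158}$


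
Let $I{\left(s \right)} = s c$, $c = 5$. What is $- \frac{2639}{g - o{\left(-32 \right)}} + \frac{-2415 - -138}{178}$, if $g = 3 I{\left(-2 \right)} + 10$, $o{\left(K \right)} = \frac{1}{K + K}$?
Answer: $\frac{27151205}{227662} \approx 119.26$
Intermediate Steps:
$I{\left(s \right)} = 5 s$ ($I{\left(s \right)} = s 5 = 5 s$)
$o{\left(K \right)} = \frac{1}{2 K}$
$g = -20$ ($g = 3 \cdot 5 \left(-2\right) + 10 = 3 \left(-10\right) + 10 = -30 + 10 = -20$)
$- \frac{2639}{g - o{\left(-32 \right)}} + \frac{-2415 - -138}{178} = - \frac{2639}{-20 - \frac{1}{2 \left(-32\right)}} + \frac{-2415 - -138}{178} = - \frac{2639}{-20 - \frac{1}{2} \left(- \frac{1}{32}\right)} + \left(-2415 + 138\right) \frac{1}{178} = - \frac{2639}{-20 - - \frac{1}{64}} - \frac{2277}{178} = - \frac{2639}{-20 + \frac{1}{64}} - \frac{2277}{178} = - \frac{2639}{- \frac{1279}{64}} - \frac{2277}{178} = \left(-2639\right) \left(- \frac{64}{1279}\right) - \frac{2277}{178} = \frac{168896}{1279} - \frac{2277}{178} = \frac{27151205}{227662}$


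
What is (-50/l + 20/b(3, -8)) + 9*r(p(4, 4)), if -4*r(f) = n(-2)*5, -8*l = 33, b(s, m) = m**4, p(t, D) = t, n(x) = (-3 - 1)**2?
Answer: -5672795/33792 ≈ -167.87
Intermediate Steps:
n(x) = 16 (n(x) = (-4)**2 = 16)
l = -33/8 (l = -1/8*33 = -33/8 ≈ -4.1250)
r(f) = -20 (r(f) = -4*5 = -1/4*80 = -20)
(-50/l + 20/b(3, -8)) + 9*r(p(4, 4)) = (-50/(-33/8) + 20/((-8)**4)) + 9*(-20) = (-50*(-8/33) + 20/4096) - 180 = (400/33 + 20*(1/4096)) - 180 = (400/33 + 5/1024) - 180 = 409765/33792 - 180 = -5672795/33792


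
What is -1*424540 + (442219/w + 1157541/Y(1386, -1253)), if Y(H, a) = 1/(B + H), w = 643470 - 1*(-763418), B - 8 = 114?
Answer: 2455226778161963/1406888 ≈ 1.7451e+9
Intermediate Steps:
B = 122 (B = 8 + 114 = 122)
w = 1406888 (w = 643470 + 763418 = 1406888)
Y(H, a) = 1/(122 + H)
-1*424540 + (442219/w + 1157541/Y(1386, -1253)) = -1*424540 + (442219/1406888 + 1157541/(1/(122 + 1386))) = -424540 + (442219*(1/1406888) + 1157541/(1/1508)) = -424540 + (442219/1406888 + 1157541/(1/1508)) = -424540 + (442219/1406888 + 1157541*1508) = -424540 + (442219/1406888 + 1745571828) = -424540 + 2455824058393483/1406888 = 2455226778161963/1406888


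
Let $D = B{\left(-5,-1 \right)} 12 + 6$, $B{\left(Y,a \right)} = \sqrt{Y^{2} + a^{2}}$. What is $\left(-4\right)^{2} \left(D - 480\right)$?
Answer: $-7584 + 192 \sqrt{26} \approx -6605.0$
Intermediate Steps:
$D = 6 + 12 \sqrt{26}$ ($D = \sqrt{\left(-5\right)^{2} + \left(-1\right)^{2}} \cdot 12 + 6 = \sqrt{25 + 1} \cdot 12 + 6 = \sqrt{26} \cdot 12 + 6 = 12 \sqrt{26} + 6 = 6 + 12 \sqrt{26} \approx 67.188$)
$\left(-4\right)^{2} \left(D - 480\right) = \left(-4\right)^{2} \left(\left(6 + 12 \sqrt{26}\right) - 480\right) = 16 \left(-474 + 12 \sqrt{26}\right) = -7584 + 192 \sqrt{26}$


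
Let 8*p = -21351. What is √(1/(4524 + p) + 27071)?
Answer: √662503425631/4947 ≈ 164.53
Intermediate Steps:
p = -21351/8 (p = (⅛)*(-21351) = -21351/8 ≈ -2668.9)
√(1/(4524 + p) + 27071) = √(1/(4524 - 21351/8) + 27071) = √(1/(14841/8) + 27071) = √(8/14841 + 27071) = √(401760719/14841) = √662503425631/4947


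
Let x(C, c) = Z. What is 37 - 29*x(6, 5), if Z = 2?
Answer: -21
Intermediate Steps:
x(C, c) = 2
37 - 29*x(6, 5) = 37 - 29*2 = 37 - 58 = -21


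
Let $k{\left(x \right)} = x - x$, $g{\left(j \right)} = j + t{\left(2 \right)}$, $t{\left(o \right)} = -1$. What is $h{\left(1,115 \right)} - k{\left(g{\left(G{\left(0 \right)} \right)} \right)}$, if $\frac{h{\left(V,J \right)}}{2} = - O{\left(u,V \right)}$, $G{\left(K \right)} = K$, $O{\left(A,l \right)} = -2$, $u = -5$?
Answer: $4$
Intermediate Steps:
$h{\left(V,J \right)} = 4$ ($h{\left(V,J \right)} = 2 \left(\left(-1\right) \left(-2\right)\right) = 2 \cdot 2 = 4$)
$g{\left(j \right)} = -1 + j$ ($g{\left(j \right)} = j - 1 = -1 + j$)
$k{\left(x \right)} = 0$
$h{\left(1,115 \right)} - k{\left(g{\left(G{\left(0 \right)} \right)} \right)} = 4 - 0 = 4 + 0 = 4$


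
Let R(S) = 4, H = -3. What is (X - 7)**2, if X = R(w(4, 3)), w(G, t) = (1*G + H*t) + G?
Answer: 9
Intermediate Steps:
w(G, t) = -3*t + 2*G (w(G, t) = (1*G - 3*t) + G = (G - 3*t) + G = -3*t + 2*G)
X = 4
(X - 7)**2 = (4 - 7)**2 = (-3)**2 = 9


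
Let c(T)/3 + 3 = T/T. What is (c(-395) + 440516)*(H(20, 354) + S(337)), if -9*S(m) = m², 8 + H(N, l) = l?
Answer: -48656532050/9 ≈ -5.4063e+9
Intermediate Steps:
H(N, l) = -8 + l
c(T) = -6 (c(T) = -9 + 3*(T/T) = -9 + 3*1 = -9 + 3 = -6)
S(m) = -m²/9
(c(-395) + 440516)*(H(20, 354) + S(337)) = (-6 + 440516)*((-8 + 354) - ⅑*337²) = 440510*(346 - ⅑*113569) = 440510*(346 - 113569/9) = 440510*(-110455/9) = -48656532050/9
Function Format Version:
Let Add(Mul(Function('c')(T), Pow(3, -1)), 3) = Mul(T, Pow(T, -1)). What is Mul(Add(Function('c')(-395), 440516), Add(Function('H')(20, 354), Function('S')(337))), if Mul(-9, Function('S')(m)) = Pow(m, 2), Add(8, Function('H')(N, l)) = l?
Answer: Rational(-48656532050, 9) ≈ -5.4063e+9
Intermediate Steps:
Function('H')(N, l) = Add(-8, l)
Function('c')(T) = -6 (Function('c')(T) = Add(-9, Mul(3, Mul(T, Pow(T, -1)))) = Add(-9, Mul(3, 1)) = Add(-9, 3) = -6)
Function('S')(m) = Mul(Rational(-1, 9), Pow(m, 2))
Mul(Add(Function('c')(-395), 440516), Add(Function('H')(20, 354), Function('S')(337))) = Mul(Add(-6, 440516), Add(Add(-8, 354), Mul(Rational(-1, 9), Pow(337, 2)))) = Mul(440510, Add(346, Mul(Rational(-1, 9), 113569))) = Mul(440510, Add(346, Rational(-113569, 9))) = Mul(440510, Rational(-110455, 9)) = Rational(-48656532050, 9)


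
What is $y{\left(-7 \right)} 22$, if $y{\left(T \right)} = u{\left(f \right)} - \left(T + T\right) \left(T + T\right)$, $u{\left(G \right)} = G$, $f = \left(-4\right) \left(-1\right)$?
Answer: $-4224$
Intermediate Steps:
$f = 4$
$y{\left(T \right)} = 4 - 4 T^{2}$ ($y{\left(T \right)} = 4 - \left(T + T\right) \left(T + T\right) = 4 - 2 T 2 T = 4 - 4 T^{2}$)
$y{\left(-7 \right)} 22 = \left(4 - 4 \left(-7\right)^{2}\right) 22 = \left(4 - 196\right) 22 = \left(-192\right) 22 = -4224$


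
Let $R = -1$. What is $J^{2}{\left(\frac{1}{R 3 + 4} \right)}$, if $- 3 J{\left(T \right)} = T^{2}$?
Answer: $\frac{1}{9} \approx 0.11111$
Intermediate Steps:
$J{\left(T \right)} = - \frac{T^{2}}{3}$
$J^{2}{\left(\frac{1}{R 3 + 4} \right)} = \left(- \frac{\left(\frac{1}{\left(-1\right) 3 + 4}\right)^{2}}{3}\right)^{2} = \left(- \frac{\left(\frac{1}{-3 + 4}\right)^{2}}{3}\right)^{2} = \left(- \frac{\left(1^{-1}\right)^{2}}{3}\right)^{2} = \left(- \frac{1^{2}}{3}\right)^{2} = \left(\left(- \frac{1}{3}\right) 1\right)^{2} = \left(- \frac{1}{3}\right)^{2} = \frac{1}{9}$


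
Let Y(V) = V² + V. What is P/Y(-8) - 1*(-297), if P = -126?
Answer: 1179/4 ≈ 294.75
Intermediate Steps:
Y(V) = V + V²
P/Y(-8) - 1*(-297) = -126*(-1/(8*(1 - 8))) - 1*(-297) = -126/((-8*(-7))) + 297 = -126/56 + 297 = -126*1/56 + 297 = -9/4 + 297 = 1179/4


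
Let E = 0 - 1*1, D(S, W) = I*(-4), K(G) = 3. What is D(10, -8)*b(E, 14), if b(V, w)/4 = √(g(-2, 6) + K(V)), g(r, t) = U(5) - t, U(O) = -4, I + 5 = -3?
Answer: 128*I*√7 ≈ 338.66*I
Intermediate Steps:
I = -8 (I = -5 - 3 = -8)
D(S, W) = 32 (D(S, W) = -8*(-4) = 32)
g(r, t) = -4 - t
E = -1 (E = 0 - 1 = -1)
b(V, w) = 4*I*√7 (b(V, w) = 4*√((-4 - 1*6) + 3) = 4*√((-4 - 6) + 3) = 4*√(-10 + 3) = 4*√(-7) = 4*(I*√7) = 4*I*√7)
D(10, -8)*b(E, 14) = 32*(4*I*√7) = 128*I*√7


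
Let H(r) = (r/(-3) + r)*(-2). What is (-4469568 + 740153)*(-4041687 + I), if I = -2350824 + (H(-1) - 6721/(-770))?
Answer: 1001292133213951/42 ≈ 2.3840e+13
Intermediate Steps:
H(r) = -4*r/3 (H(r) = (r*(-⅓) + r)*(-2) = (-r/3 + r)*(-2) = (2*r/3)*(-2) = -4*r/3)
I = -493670927/210 (I = -2350824 + (-4/3*(-1) - 6721/(-770)) = -2350824 + (4/3 - 6721*(-1)/770) = -2350824 + (4/3 - 13*(-47/70)) = -2350824 + (4/3 + 611/70) = -2350824 + 2113/210 = -493670927/210 ≈ -2.3508e+6)
(-4469568 + 740153)*(-4041687 + I) = (-4469568 + 740153)*(-4041687 - 493670927/210) = -3729415*(-1342425197/210) = 1001292133213951/42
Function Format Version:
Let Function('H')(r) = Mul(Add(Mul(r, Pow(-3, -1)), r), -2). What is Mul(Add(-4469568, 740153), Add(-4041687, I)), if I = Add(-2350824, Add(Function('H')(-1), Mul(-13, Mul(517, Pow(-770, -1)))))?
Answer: Rational(1001292133213951, 42) ≈ 2.3840e+13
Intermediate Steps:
Function('H')(r) = Mul(Rational(-4, 3), r) (Function('H')(r) = Mul(Add(Mul(r, Rational(-1, 3)), r), -2) = Mul(Add(Mul(Rational(-1, 3), r), r), -2) = Mul(Mul(Rational(2, 3), r), -2) = Mul(Rational(-4, 3), r))
I = Rational(-493670927, 210) (I = Add(-2350824, Add(Mul(Rational(-4, 3), -1), Mul(-13, Mul(517, Pow(-770, -1))))) = Add(-2350824, Add(Rational(4, 3), Mul(-13, Mul(517, Rational(-1, 770))))) = Add(-2350824, Add(Rational(4, 3), Mul(-13, Rational(-47, 70)))) = Add(-2350824, Add(Rational(4, 3), Rational(611, 70))) = Add(-2350824, Rational(2113, 210)) = Rational(-493670927, 210) ≈ -2.3508e+6)
Mul(Add(-4469568, 740153), Add(-4041687, I)) = Mul(Add(-4469568, 740153), Add(-4041687, Rational(-493670927, 210))) = Mul(-3729415, Rational(-1342425197, 210)) = Rational(1001292133213951, 42)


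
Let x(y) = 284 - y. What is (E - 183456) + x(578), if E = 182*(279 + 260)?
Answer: -85652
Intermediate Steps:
E = 98098 (E = 182*539 = 98098)
(E - 183456) + x(578) = (98098 - 183456) + (284 - 1*578) = -85358 + (284 - 578) = -85358 - 294 = -85652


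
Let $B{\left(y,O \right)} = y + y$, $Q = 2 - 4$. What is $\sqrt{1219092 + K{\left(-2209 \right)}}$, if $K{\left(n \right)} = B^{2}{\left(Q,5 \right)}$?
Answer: $2 \sqrt{304777} \approx 1104.1$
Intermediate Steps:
$Q = -2$
$B{\left(y,O \right)} = 2 y$
$K{\left(n \right)} = 16$ ($K{\left(n \right)} = \left(2 \left(-2\right)\right)^{2} = \left(-4\right)^{2} = 16$)
$\sqrt{1219092 + K{\left(-2209 \right)}} = \sqrt{1219092 + 16} = \sqrt{1219108} = 2 \sqrt{304777}$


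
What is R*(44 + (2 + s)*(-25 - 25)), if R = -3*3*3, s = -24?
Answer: -30888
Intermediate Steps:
R = -27 (R = -9*3 = -27)
R*(44 + (2 + s)*(-25 - 25)) = -27*(44 + (2 - 24)*(-25 - 25)) = -27*(44 - 22*(-50)) = -27*(44 + 1100) = -27*1144 = -30888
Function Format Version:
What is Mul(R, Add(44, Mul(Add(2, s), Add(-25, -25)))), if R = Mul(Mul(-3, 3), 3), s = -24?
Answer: -30888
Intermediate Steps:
R = -27 (R = Mul(-9, 3) = -27)
Mul(R, Add(44, Mul(Add(2, s), Add(-25, -25)))) = Mul(-27, Add(44, Mul(Add(2, -24), Add(-25, -25)))) = Mul(-27, Add(44, Mul(-22, -50))) = Mul(-27, Add(44, 1100)) = Mul(-27, 1144) = -30888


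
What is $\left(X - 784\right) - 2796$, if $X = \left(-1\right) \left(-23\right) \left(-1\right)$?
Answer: $-3603$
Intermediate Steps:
$X = -23$ ($X = 23 \left(-1\right) = -23$)
$\left(X - 784\right) - 2796 = \left(-23 - 784\right) - 2796 = -807 - 2796 = -3603$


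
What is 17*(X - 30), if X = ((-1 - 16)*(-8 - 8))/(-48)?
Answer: -1819/3 ≈ -606.33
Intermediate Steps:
X = -17/3 (X = -17*(-16)*(-1/48) = 272*(-1/48) = -17/3 ≈ -5.6667)
17*(X - 30) = 17*(-17/3 - 30) = 17*(-107/3) = -1819/3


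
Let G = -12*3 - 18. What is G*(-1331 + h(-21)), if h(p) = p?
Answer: 73008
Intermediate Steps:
G = -54 (G = -36 - 18 = -54)
G*(-1331 + h(-21)) = -54*(-1331 - 21) = -54*(-1352) = 73008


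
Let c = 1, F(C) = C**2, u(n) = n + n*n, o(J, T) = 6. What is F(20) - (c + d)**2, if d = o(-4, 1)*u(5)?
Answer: -32361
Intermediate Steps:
u(n) = n + n**2
d = 180 (d = 6*(5*(1 + 5)) = 6*(5*6) = 6*30 = 180)
F(20) - (c + d)**2 = 20**2 - (1 + 180)**2 = 400 - 1*181**2 = 400 - 1*32761 = 400 - 32761 = -32361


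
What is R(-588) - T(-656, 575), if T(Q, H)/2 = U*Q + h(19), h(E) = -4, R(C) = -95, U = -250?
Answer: -328087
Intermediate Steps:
T(Q, H) = -8 - 500*Q (T(Q, H) = 2*(-250*Q - 4) = 2*(-4 - 250*Q) = -8 - 500*Q)
R(-588) - T(-656, 575) = -95 - (-8 - 500*(-656)) = -95 - (-8 + 328000) = -95 - 1*327992 = -95 - 327992 = -328087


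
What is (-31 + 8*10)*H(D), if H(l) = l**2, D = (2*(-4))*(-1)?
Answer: 3136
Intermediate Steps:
D = 8 (D = -8*(-1) = 8)
(-31 + 8*10)*H(D) = (-31 + 8*10)*8**2 = (-31 + 80)*64 = 49*64 = 3136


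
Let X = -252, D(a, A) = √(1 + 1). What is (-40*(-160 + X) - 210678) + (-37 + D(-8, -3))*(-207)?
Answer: -186539 - 207*√2 ≈ -1.8683e+5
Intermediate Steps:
D(a, A) = √2
(-40*(-160 + X) - 210678) + (-37 + D(-8, -3))*(-207) = (-40*(-160 - 252) - 210678) + (-37 + √2)*(-207) = (-40*(-412) - 210678) + (7659 - 207*√2) = (16480 - 210678) + (7659 - 207*√2) = -194198 + (7659 - 207*√2) = -186539 - 207*√2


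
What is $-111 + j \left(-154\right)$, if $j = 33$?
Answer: $-5193$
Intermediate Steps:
$-111 + j \left(-154\right) = -111 + 33 \left(-154\right) = -111 - 5082 = -5193$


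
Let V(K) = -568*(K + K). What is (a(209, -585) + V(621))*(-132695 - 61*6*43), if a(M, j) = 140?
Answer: 104692169828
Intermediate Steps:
V(K) = -1136*K
(a(209, -585) + V(621))*(-132695 - 61*6*43) = (140 - 1136*621)*(-132695 - 61*6*43) = (140 - 705456)*(-132695 - 366*43) = -705316*(-132695 - 15738) = -705316*(-148433) = 104692169828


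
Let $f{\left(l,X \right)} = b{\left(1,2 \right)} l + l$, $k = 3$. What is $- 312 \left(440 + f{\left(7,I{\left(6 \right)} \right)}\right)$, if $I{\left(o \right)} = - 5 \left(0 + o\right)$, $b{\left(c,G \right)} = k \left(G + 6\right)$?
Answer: $-191880$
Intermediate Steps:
$b{\left(c,G \right)} = 18 + 3 G$ ($b{\left(c,G \right)} = 3 \left(G + 6\right) = 3 \left(6 + G\right) = 18 + 3 G$)
$I{\left(o \right)} = - 5 o$
$f{\left(l,X \right)} = 25 l$ ($f{\left(l,X \right)} = \left(18 + 3 \cdot 2\right) l + l = \left(18 + 6\right) l + l = 24 l + l = 25 l$)
$- 312 \left(440 + f{\left(7,I{\left(6 \right)} \right)}\right) = - 312 \left(440 + 25 \cdot 7\right) = - 312 \left(440 + 175\right) = \left(-312\right) 615 = -191880$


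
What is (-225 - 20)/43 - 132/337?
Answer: -88241/14491 ≈ -6.0894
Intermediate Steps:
(-225 - 20)/43 - 132/337 = -245*1/43 - 132*1/337 = -245/43 - 132/337 = -88241/14491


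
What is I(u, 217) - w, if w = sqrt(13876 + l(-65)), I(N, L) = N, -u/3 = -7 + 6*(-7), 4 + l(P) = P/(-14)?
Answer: 147 - sqrt(2719822)/14 ≈ 29.201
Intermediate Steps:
l(P) = -4 - P/14 (l(P) = -4 + P/(-14) = -4 + P*(-1/14) = -4 - P/14)
u = 147 (u = -3*(-7 + 6*(-7)) = -3*(-7 - 42) = -3*(-49) = 147)
w = sqrt(2719822)/14 (w = sqrt(13876 + (-4 - 1/14*(-65))) = sqrt(13876 + (-4 + 65/14)) = sqrt(13876 + 9/14) = sqrt(194273/14) = sqrt(2719822)/14 ≈ 117.80)
I(u, 217) - w = 147 - sqrt(2719822)/14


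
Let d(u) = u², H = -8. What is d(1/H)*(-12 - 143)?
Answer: -155/64 ≈ -2.4219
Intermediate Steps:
d(1/H)*(-12 - 143) = (1/(-8))²*(-12 - 143) = (-⅛)²*(-155) = (1/64)*(-155) = -155/64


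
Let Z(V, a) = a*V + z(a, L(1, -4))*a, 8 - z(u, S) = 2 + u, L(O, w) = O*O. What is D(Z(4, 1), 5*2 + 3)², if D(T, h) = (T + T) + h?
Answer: 961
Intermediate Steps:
L(O, w) = O²
z(u, S) = 6 - u (z(u, S) = 8 - (2 + u) = 8 + (-2 - u) = 6 - u)
Z(V, a) = V*a + a*(6 - a) (Z(V, a) = a*V + (6 - a)*a = V*a + a*(6 - a))
D(T, h) = h + 2*T (D(T, h) = 2*T + h = h + 2*T)
D(Z(4, 1), 5*2 + 3)² = ((5*2 + 3) + 2*(1*(6 + 4 - 1*1)))² = ((10 + 3) + 2*(1*(6 + 4 - 1)))² = (13 + 2*(1*9))² = (13 + 2*9)² = (13 + 18)² = 31² = 961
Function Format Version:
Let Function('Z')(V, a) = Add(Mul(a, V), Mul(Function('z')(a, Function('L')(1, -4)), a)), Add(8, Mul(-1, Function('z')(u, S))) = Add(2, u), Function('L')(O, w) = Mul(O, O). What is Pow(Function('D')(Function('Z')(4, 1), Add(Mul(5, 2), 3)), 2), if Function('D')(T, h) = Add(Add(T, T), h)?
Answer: 961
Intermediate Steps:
Function('L')(O, w) = Pow(O, 2)
Function('z')(u, S) = Add(6, Mul(-1, u)) (Function('z')(u, S) = Add(8, Mul(-1, Add(2, u))) = Add(8, Add(-2, Mul(-1, u))) = Add(6, Mul(-1, u)))
Function('Z')(V, a) = Add(Mul(V, a), Mul(a, Add(6, Mul(-1, a)))) (Function('Z')(V, a) = Add(Mul(a, V), Mul(Add(6, Mul(-1, a)), a)) = Add(Mul(V, a), Mul(a, Add(6, Mul(-1, a)))))
Function('D')(T, h) = Add(h, Mul(2, T)) (Function('D')(T, h) = Add(Mul(2, T), h) = Add(h, Mul(2, T)))
Pow(Function('D')(Function('Z')(4, 1), Add(Mul(5, 2), 3)), 2) = Pow(Add(Add(Mul(5, 2), 3), Mul(2, Mul(1, Add(6, 4, Mul(-1, 1))))), 2) = Pow(Add(Add(10, 3), Mul(2, Mul(1, Add(6, 4, -1)))), 2) = Pow(Add(13, Mul(2, Mul(1, 9))), 2) = Pow(Add(13, Mul(2, 9)), 2) = Pow(Add(13, 18), 2) = Pow(31, 2) = 961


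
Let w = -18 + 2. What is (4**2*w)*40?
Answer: -10240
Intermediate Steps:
w = -16
(4**2*w)*40 = (4**2*(-16))*40 = (16*(-16))*40 = -256*40 = -10240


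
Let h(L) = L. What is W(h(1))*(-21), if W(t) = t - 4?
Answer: 63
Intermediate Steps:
W(t) = -4 + t
W(h(1))*(-21) = (-4 + 1)*(-21) = -3*(-21) = 63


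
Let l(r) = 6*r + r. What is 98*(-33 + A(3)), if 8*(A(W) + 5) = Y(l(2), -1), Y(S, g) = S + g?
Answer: -14259/4 ≈ -3564.8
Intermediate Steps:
l(r) = 7*r
A(W) = -27/8 (A(W) = -5 + (7*2 - 1)/8 = -5 + (14 - 1)/8 = -5 + (1/8)*13 = -5 + 13/8 = -27/8)
98*(-33 + A(3)) = 98*(-33 - 27/8) = 98*(-291/8) = -14259/4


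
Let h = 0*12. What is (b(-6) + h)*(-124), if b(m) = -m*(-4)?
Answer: 2976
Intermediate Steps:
b(m) = 4*m (b(m) = -(-4)*m = 4*m)
h = 0
(b(-6) + h)*(-124) = (4*(-6) + 0)*(-124) = (-24 + 0)*(-124) = -24*(-124) = 2976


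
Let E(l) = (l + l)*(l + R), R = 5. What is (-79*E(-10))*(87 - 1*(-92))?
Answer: -1414100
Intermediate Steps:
E(l) = 2*l*(5 + l) (E(l) = (l + l)*(l + 5) = (2*l)*(5 + l) = 2*l*(5 + l))
(-79*E(-10))*(87 - 1*(-92)) = (-158*(-10)*(5 - 10))*(87 - 1*(-92)) = (-158*(-10)*(-5))*(87 + 92) = -79*100*179 = -7900*179 = -1414100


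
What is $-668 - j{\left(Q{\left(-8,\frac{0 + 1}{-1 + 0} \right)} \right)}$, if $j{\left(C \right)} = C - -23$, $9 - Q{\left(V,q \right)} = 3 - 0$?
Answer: $-697$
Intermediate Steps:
$Q{\left(V,q \right)} = 6$ ($Q{\left(V,q \right)} = 9 - \left(3 - 0\right) = 9 - \left(3 + 0\right) = 9 - 3 = 6$)
$j{\left(C \right)} = 23 + C$ ($j{\left(C \right)} = C + 23 = 23 + C$)
$-668 - j{\left(Q{\left(-8,\frac{0 + 1}{-1 + 0} \right)} \right)} = -668 - \left(23 + 6\right) = -668 - 29 = -697$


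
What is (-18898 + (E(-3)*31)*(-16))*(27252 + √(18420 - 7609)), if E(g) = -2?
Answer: -487974312 - 17906*√10811 ≈ -4.8984e+8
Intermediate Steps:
(-18898 + (E(-3)*31)*(-16))*(27252 + √(18420 - 7609)) = (-18898 - 2*31*(-16))*(27252 + √(18420 - 7609)) = (-18898 - 62*(-16))*(27252 + √10811) = (-18898 + 992)*(27252 + √10811) = -17906*(27252 + √10811) = -487974312 - 17906*√10811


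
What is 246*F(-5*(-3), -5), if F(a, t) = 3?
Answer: 738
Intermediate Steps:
246*F(-5*(-3), -5) = 246*3 = 738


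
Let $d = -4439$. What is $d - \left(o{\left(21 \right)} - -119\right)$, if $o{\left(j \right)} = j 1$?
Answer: $-4579$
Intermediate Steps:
$o{\left(j \right)} = j$
$d - \left(o{\left(21 \right)} - -119\right) = -4439 - \left(21 - -119\right) = -4439 - \left(21 + 119\right) = -4439 - 140 = -4579$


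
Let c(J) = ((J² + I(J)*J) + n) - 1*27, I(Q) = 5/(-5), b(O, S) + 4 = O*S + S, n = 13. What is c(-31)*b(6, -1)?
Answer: -10758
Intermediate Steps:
b(O, S) = -4 + S + O*S (b(O, S) = -4 + (O*S + S) = -4 + (S + O*S) = -4 + S + O*S)
I(Q) = -1 (I(Q) = 5*(-⅕) = -1)
c(J) = -14 + J² - J (c(J) = ((J² - J) + 13) - 1*27 = (13 + J² - J) - 27 = -14 + J² - J)
c(-31)*b(6, -1) = (-14 + (-31)² - 1*(-31))*(-4 - 1 + 6*(-1)) = (-14 + 961 + 31)*(-4 - 1 - 6) = 978*(-11) = -10758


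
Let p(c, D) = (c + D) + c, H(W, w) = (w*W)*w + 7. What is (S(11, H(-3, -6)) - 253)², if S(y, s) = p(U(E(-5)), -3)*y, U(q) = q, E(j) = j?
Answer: 156816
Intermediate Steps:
H(W, w) = 7 + W*w² (H(W, w) = (W*w)*w + 7 = W*w² + 7 = 7 + W*w²)
p(c, D) = D + 2*c (p(c, D) = (D + c) + c = D + 2*c)
S(y, s) = -13*y (S(y, s) = (-3 + 2*(-5))*y = (-3 - 10)*y = -13*y)
(S(11, H(-3, -6)) - 253)² = (-13*11 - 253)² = (-143 - 253)² = (-396)² = 156816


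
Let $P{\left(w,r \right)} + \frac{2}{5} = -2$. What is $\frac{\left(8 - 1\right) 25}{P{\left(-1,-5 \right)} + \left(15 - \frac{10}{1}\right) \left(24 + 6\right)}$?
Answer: $\frac{875}{738} \approx 1.1856$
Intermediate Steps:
$P{\left(w,r \right)} = - \frac{12}{5}$ ($P{\left(w,r \right)} = - \frac{2}{5} - 2 = - \frac{12}{5}$)
$\frac{\left(8 - 1\right) 25}{P{\left(-1,-5 \right)} + \left(15 - \frac{10}{1}\right) \left(24 + 6\right)} = \frac{\left(8 - 1\right) 25}{- \frac{12}{5} + \left(15 - \frac{10}{1}\right) \left(24 + 6\right)} = \frac{7 \cdot 25}{- \frac{12}{5} + \left(15 - 10\right) 30} = \frac{175}{- \frac{12}{5} + \left(15 - 10\right) 30} = \frac{175}{- \frac{12}{5} + 5 \cdot 30} = \frac{175}{- \frac{12}{5} + 150} = \frac{175}{\frac{738}{5}} = 175 \cdot \frac{5}{738} = \frac{875}{738}$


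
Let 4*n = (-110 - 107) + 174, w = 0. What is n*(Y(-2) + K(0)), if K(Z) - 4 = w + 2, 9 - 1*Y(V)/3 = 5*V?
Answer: -2709/4 ≈ -677.25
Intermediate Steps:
Y(V) = 27 - 15*V
K(Z) = 6 (K(Z) = 4 + (0 + 2) = 4 + 2 = 6)
n = -43/4 (n = ((-110 - 107) + 174)/4 = (-217 + 174)/4 = (¼)*(-43) = -43/4 ≈ -10.750)
n*(Y(-2) + K(0)) = -43*((27 - 15*(-2)) + 6)/4 = -43*((27 + 30) + 6)/4 = -43*(57 + 6)/4 = -43/4*63 = -2709/4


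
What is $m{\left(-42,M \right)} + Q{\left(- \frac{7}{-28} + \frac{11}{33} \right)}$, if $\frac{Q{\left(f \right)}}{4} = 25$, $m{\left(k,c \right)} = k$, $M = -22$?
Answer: $58$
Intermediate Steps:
$Q{\left(f \right)} = 100$ ($Q{\left(f \right)} = 4 \cdot 25 = 100$)
$m{\left(-42,M \right)} + Q{\left(- \frac{7}{-28} + \frac{11}{33} \right)} = -42 + 100 = 58$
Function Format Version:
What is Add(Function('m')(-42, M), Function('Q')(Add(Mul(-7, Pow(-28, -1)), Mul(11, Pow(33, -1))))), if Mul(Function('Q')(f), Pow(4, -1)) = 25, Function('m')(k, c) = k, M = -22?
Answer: 58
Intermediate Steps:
Function('Q')(f) = 100 (Function('Q')(f) = Mul(4, 25) = 100)
Add(Function('m')(-42, M), Function('Q')(Add(Mul(-7, Pow(-28, -1)), Mul(11, Pow(33, -1))))) = Add(-42, 100) = 58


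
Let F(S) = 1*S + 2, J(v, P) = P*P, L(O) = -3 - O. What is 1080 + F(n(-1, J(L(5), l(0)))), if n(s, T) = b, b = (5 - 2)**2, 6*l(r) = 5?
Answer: 1091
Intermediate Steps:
l(r) = 5/6 (l(r) = (1/6)*5 = 5/6)
b = 9 (b = 3**2 = 9)
J(v, P) = P**2
n(s, T) = 9
F(S) = 2 + S (F(S) = S + 2 = 2 + S)
1080 + F(n(-1, J(L(5), l(0)))) = 1080 + (2 + 9) = 1080 + 11 = 1091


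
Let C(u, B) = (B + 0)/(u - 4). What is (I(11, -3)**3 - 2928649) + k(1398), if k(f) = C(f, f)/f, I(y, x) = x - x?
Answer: -4082536705/1394 ≈ -2.9286e+6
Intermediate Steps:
I(y, x) = 0
C(u, B) = B/(-4 + u)
k(f) = 1/(-4 + f) (k(f) = (f/(-4 + f))/f = 1/(-4 + f))
(I(11, -3)**3 - 2928649) + k(1398) = (0**3 - 2928649) + 1/(-4 + 1398) = (0 - 2928649) + 1/1394 = -2928649 + 1/1394 = -4082536705/1394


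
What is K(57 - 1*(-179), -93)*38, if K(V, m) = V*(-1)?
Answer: -8968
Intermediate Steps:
K(V, m) = -V
K(57 - 1*(-179), -93)*38 = -(57 - 1*(-179))*38 = -(57 + 179)*38 = -1*236*38 = -236*38 = -8968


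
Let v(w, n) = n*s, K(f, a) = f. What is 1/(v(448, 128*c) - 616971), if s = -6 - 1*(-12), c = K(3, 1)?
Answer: -1/614667 ≈ -1.6269e-6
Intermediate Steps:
c = 3
s = 6 (s = -6 + 12 = 6)
v(w, n) = 6*n (v(w, n) = n*6 = 6*n)
1/(v(448, 128*c) - 616971) = 1/(6*(128*3) - 616971) = 1/(6*384 - 616971) = 1/(2304 - 616971) = 1/(-614667) = -1/614667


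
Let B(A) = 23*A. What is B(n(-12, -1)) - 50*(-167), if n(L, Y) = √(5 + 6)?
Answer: 8350 + 23*√11 ≈ 8426.3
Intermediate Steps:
n(L, Y) = √11
B(n(-12, -1)) - 50*(-167) = 23*√11 - 50*(-167) = 23*√11 - 1*(-8350) = 23*√11 + 8350 = 8350 + 23*√11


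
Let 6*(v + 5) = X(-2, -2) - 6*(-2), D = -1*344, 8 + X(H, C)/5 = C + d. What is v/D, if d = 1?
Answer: 21/688 ≈ 0.030523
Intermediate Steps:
X(H, C) = -35 + 5*C (X(H, C) = -40 + 5*(C + 1) = -40 + 5*(1 + C) = -40 + (5 + 5*C) = -35 + 5*C)
D = -344
v = -21/2 (v = -5 + ((-35 + 5*(-2)) - 6*(-2))/6 = -5 + ((-35 - 10) + 12)/6 = -5 + (-45 + 12)/6 = -5 + (1/6)*(-33) = -5 - 11/2 = -21/2 ≈ -10.500)
v/D = -21/2/(-344) = -21/2*(-1/344) = 21/688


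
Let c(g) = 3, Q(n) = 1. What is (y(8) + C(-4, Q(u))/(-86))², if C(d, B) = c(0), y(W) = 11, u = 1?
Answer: 889249/7396 ≈ 120.23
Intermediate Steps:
C(d, B) = 3
(y(8) + C(-4, Q(u))/(-86))² = (11 + 3/(-86))² = (11 + 3*(-1/86))² = (11 - 3/86)² = (943/86)² = 889249/7396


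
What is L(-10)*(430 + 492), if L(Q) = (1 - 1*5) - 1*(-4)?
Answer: 0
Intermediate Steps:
L(Q) = 0 (L(Q) = (1 - 5) + 4 = -4 + 4 = 0)
L(-10)*(430 + 492) = 0*(430 + 492) = 0*922 = 0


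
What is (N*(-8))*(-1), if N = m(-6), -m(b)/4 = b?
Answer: 192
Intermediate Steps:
m(b) = -4*b
N = 24 (N = -4*(-6) = 24)
(N*(-8))*(-1) = (24*(-8))*(-1) = -192*(-1) = 192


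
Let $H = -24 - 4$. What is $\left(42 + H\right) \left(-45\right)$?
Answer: $-630$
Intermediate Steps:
$H = -28$ ($H = -24 - 4 = -28$)
$\left(42 + H\right) \left(-45\right) = \left(42 - 28\right) \left(-45\right) = 14 \left(-45\right) = -630$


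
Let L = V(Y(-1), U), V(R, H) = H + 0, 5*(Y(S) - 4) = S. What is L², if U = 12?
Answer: 144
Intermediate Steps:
Y(S) = 4 + S/5
V(R, H) = H
L = 12
L² = 12² = 144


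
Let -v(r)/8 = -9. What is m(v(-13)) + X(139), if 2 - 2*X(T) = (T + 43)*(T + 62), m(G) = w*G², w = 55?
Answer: 266830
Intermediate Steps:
v(r) = 72 (v(r) = -8*(-9) = 72)
m(G) = 55*G²
X(T) = 1 - (43 + T)*(62 + T)/2 (X(T) = 1 - (T + 43)*(T + 62)/2 = 1 - (43 + T)*(62 + T)/2)
m(v(-13)) + X(139) = 55*72² + (-1332 - 105/2*139 - ½*139²) = 55*5184 + (-1332 - 14595/2 - ½*19321) = 285120 + (-1332 - 14595/2 - 19321/2) = 285120 - 18290 = 266830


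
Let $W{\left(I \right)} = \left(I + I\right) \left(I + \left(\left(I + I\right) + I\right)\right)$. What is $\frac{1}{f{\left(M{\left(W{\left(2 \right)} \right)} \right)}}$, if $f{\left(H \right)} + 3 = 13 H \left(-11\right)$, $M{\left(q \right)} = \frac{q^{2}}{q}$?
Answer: $- \frac{1}{4579} \approx -0.00021839$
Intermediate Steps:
$W{\left(I \right)} = 8 I^{2}$ ($W{\left(I \right)} = 2 I \left(I + \left(2 I + I\right)\right) = 2 I \left(I + 3 I\right) = 2 I 4 I = 8 I^{2}$)
$M{\left(q \right)} = q$
$f{\left(H \right)} = -3 - 143 H$ ($f{\left(H \right)} = -3 + 13 H \left(-11\right) = -3 - 143 H$)
$\frac{1}{f{\left(M{\left(W{\left(2 \right)} \right)} \right)}} = \frac{1}{-3 - 143 \cdot 8 \cdot 2^{2}} = \frac{1}{-3 - 143 \cdot 8 \cdot 4} = \frac{1}{-3 - 4576} = \frac{1}{-4579} = - \frac{1}{4579}$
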